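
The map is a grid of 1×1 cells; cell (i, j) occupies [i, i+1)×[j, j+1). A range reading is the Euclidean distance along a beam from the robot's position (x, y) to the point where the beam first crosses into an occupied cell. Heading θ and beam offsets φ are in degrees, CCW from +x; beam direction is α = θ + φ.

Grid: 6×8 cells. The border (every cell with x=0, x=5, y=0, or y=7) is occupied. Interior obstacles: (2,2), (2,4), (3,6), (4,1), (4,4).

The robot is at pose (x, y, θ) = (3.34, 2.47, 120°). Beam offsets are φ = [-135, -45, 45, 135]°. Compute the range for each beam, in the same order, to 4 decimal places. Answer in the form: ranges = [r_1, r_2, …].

beam 1: φ=-135°, α=345°
  direction (0.9659, -0.2588); cell (3,2); t to first gridline: x 0.6833, y 1.8159 (then +1.0353 / +3.8637)
    (4,2) via x @ 0.6833
    (5,2) via x @ 1.7186  # hit
  → r_1 = 1.7186
beam 2: φ=-45°, α=75°
  direction (0.2588, 0.9659); cell (3,2); t to first gridline: x 2.5500, y 0.5487 (then +3.8637 / +1.0353)
    (3,3) via y @ 0.5487
    (3,4) via y @ 1.5840
    (4,4) via x @ 2.5500  # hit
  → r_2 = 2.5500
beam 3: φ=45°, α=165°
  direction (-0.9659, 0.2588); cell (3,2); t to first gridline: x 0.3520, y 2.0478 (then +1.0353 / +3.8637)
    (2,2) via x @ 0.3520  # hit
  → r_3 = 0.3520
beam 4: φ=135°, α=255°
  direction (-0.2588, -0.9659); cell (3,2); t to first gridline: x 1.3137, y 0.4866 (then +3.8637 / +1.0353)
    (3,1) via y @ 0.4866
    (2,1) via x @ 1.3137
    (2,0) via y @ 1.5219  # hit
  → r_4 = 1.5219

ranges = [1.7186, 2.5500, 0.3520, 1.5219]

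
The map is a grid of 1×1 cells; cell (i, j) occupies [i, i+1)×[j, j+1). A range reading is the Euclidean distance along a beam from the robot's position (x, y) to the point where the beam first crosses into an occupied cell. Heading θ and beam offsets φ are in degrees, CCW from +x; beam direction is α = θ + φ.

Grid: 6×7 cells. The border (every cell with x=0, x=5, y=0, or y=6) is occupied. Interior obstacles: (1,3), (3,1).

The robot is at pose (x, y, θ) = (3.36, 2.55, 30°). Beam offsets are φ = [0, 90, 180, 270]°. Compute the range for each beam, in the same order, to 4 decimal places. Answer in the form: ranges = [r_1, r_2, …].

ranges = [1.8937, 3.9837, 2.7251, 0.6351]

beam 1: φ=0°, α=30°
  d=(0.8660,0.5000)  start (3,2)  tX=0.7390 tY=0.9000  stride 1/|dx|=1.1547 1/|dy|=2.0000
    cross x-line → (4,2), t=0.7390
    cross y-line → (4,3), t=0.9000
    cross x-line → (5,3), t=1.8937 (wall)
  → r_1 = 1.8937
beam 2: φ=90°, α=120°
  d=(-0.5000,0.8660)  start (3,2)  tX=0.7200 tY=0.5196  stride 1/|dx|=2.0000 1/|dy|=1.1547
    cross y-line → (3,3), t=0.5196
    cross x-line → (2,3), t=0.7200
    cross y-line → (2,4), t=1.6743
    cross x-line → (1,4), t=2.7200
    cross y-line → (1,5), t=2.8290
    cross y-line → (1,6), t=3.9837 (wall)
  → r_2 = 3.9837
beam 3: φ=180°, α=210°
  d=(-0.8660,-0.5000)  start (3,2)  tX=0.4157 tY=1.1000  stride 1/|dx|=1.1547 1/|dy|=2.0000
    cross x-line → (2,2), t=0.4157
    cross y-line → (2,1), t=1.1000
    cross x-line → (1,1), t=1.5704
    cross x-line → (0,1), t=2.7251 (wall)
  → r_3 = 2.7251
beam 4: φ=270°, α=300°
  d=(0.5000,-0.8660)  start (3,2)  tX=1.2800 tY=0.6351  stride 1/|dx|=2.0000 1/|dy|=1.1547
    cross y-line → (3,1), t=0.6351 (wall)
  → r_4 = 0.6351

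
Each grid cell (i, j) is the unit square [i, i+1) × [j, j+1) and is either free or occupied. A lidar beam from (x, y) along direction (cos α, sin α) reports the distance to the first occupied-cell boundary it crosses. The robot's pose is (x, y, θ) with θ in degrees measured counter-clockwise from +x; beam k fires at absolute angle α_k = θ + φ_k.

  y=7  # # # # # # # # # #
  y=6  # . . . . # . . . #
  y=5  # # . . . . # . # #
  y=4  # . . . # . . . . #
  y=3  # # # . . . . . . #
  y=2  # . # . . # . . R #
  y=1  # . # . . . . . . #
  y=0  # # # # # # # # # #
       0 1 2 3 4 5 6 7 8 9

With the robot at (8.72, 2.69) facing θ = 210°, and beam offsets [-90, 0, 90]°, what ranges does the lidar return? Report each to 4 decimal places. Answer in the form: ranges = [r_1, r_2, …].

ranges = [3.4400, 3.3800, 0.5600]

beam 1: φ=-90°, α=120°
  dir = (cos 120°, sin 120°) = (-0.5000, 0.8660); from cell (8,2)
  next x-line at t=1.4400, next y-line at t=0.3580; Δt_x=2.0000, Δt_y=1.1547
    y: enter (8,3) at t=0.3580
    x: enter (7,3) at t=1.4400
    y: enter (7,4) at t=1.5127
    y: enter (7,5) at t=2.6674
    x: enter (6,5) at t=3.4400 ← occupied
  → r_1 = 3.4400
beam 2: φ=0°, α=210°
  dir = (cos 210°, sin 210°) = (-0.8660, -0.5000); from cell (8,2)
  next x-line at t=0.8314, next y-line at t=1.3800; Δt_x=1.1547, Δt_y=2.0000
    x: enter (7,2) at t=0.8314
    y: enter (7,1) at t=1.3800
    x: enter (6,1) at t=1.9861
    x: enter (5,1) at t=3.1408
    y: enter (5,0) at t=3.3800 ← occupied
  → r_2 = 3.3800
beam 3: φ=90°, α=300°
  dir = (cos 300°, sin 300°) = (0.5000, -0.8660); from cell (8,2)
  next x-line at t=0.5600, next y-line at t=0.7967; Δt_x=2.0000, Δt_y=1.1547
    x: enter (9,2) at t=0.5600 ← occupied
  → r_3 = 0.5600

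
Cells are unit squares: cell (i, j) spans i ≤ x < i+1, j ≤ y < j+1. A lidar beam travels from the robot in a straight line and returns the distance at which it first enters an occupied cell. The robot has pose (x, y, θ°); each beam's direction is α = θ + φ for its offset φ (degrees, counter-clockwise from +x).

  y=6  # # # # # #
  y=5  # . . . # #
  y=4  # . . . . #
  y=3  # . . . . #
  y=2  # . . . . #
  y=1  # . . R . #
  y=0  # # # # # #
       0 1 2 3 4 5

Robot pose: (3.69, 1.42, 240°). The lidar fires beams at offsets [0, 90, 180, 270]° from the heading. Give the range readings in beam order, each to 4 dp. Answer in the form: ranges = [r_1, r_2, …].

ranges = [0.4850, 0.8400, 2.6200, 3.1061]

beam 1: φ=0°, α=240°
  direction (-0.5000, -0.8660); cell (3,1); t to first gridline: x 1.3800, y 0.4850 (then +2.0000 / +1.1547)
    (3,0) via y @ 0.4850  # hit
  → r_1 = 0.4850
beam 2: φ=90°, α=330°
  direction (0.8660, -0.5000); cell (3,1); t to first gridline: x 0.3580, y 0.8400 (then +1.1547 / +2.0000)
    (4,1) via x @ 0.3580
    (4,0) via y @ 0.8400  # hit
  → r_2 = 0.8400
beam 3: φ=180°, α=60°
  direction (0.5000, 0.8660); cell (3,1); t to first gridline: x 0.6200, y 0.6697 (then +2.0000 / +1.1547)
    (4,1) via x @ 0.6200
    (4,2) via y @ 0.6697
    (4,3) via y @ 1.8244
    (5,3) via x @ 2.6200  # hit
  → r_3 = 2.6200
beam 4: φ=270°, α=150°
  direction (-0.8660, 0.5000); cell (3,1); t to first gridline: x 0.7967, y 1.1600 (then +1.1547 / +2.0000)
    (2,1) via x @ 0.7967
    (2,2) via y @ 1.1600
    (1,2) via x @ 1.9514
    (0,2) via x @ 3.1061  # hit
  → r_4 = 3.1061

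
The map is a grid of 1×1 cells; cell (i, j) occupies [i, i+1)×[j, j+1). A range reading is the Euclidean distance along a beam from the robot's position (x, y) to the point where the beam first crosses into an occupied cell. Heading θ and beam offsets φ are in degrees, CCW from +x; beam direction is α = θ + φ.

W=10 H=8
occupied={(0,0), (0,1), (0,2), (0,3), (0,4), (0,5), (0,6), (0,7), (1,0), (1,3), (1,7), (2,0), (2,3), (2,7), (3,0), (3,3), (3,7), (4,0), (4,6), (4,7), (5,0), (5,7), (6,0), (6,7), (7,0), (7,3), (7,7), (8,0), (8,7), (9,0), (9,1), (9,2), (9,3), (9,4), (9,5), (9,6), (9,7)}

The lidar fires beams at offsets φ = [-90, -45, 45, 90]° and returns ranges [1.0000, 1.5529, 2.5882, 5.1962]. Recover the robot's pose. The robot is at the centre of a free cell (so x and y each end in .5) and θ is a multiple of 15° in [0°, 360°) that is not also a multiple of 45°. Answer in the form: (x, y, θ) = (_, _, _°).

Candidates: 43 free-cell centres × 16 headings = 688 poses. Raycast each; keep the one whose scan matches to 4 dp.
  (6.5, 6.5, 240°): beam 4 = 2.8868 ≠ 5.1962 ✗
  (5.5, 6.5, 255°): beam 1 = 0.5176 ≠ 1.0000 ✗
  (8.5, 6.5, 165°): beam 1 = 0.5176 ≠ 1.0000 ✗
  (7.5, 1.5, 150°): beam 1 = 3.0000 ≠ 1.0000 ✗
  …
  (2.5, 6.5, 240°): r_1=1.0000, r_2=1.5529, r_3=2.5882, r_4=5.1962 — all match ✓
Only this pose fits every beam.

(x, y, θ) = (2.5, 6.5, 240°)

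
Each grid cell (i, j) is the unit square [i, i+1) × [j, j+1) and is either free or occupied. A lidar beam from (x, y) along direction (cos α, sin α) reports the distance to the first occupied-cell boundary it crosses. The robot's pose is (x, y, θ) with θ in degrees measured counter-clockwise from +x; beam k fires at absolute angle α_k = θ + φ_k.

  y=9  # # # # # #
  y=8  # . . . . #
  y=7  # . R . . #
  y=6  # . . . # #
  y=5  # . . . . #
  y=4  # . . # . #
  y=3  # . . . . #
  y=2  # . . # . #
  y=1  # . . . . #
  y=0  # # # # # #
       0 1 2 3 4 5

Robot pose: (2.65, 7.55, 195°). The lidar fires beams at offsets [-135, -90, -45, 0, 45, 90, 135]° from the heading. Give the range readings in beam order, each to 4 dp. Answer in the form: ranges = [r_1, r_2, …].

ranges = [1.6743, 1.5012, 1.9053, 1.7082, 3.3000, 2.6400, 1.5588]

beam 1: φ=-135°, α=60°
  d=(0.5000,0.8660)  start (2,7)  tX=0.7000 tY=0.5196  stride 1/|dx|=2.0000 1/|dy|=1.1547
    cross y-line → (2,8), t=0.5196
    cross x-line → (3,8), t=0.7000
    cross y-line → (3,9), t=1.6743 (wall)
  → r_1 = 1.6743
beam 2: φ=-90°, α=105°
  d=(-0.2588,0.9659)  start (2,7)  tX=2.5114 tY=0.4659  stride 1/|dx|=3.8637 1/|dy|=1.0353
    cross y-line → (2,8), t=0.4659
    cross y-line → (2,9), t=1.5012 (wall)
  → r_2 = 1.5012
beam 3: φ=-45°, α=150°
  d=(-0.8660,0.5000)  start (2,7)  tX=0.7506 tY=0.9000  stride 1/|dx|=1.1547 1/|dy|=2.0000
    cross x-line → (1,7), t=0.7506
    cross y-line → (1,8), t=0.9000
    cross x-line → (0,8), t=1.9053 (wall)
  → r_3 = 1.9053
beam 4: φ=0°, α=195°
  d=(-0.9659,-0.2588)  start (2,7)  tX=0.6729 tY=2.1250  stride 1/|dx|=1.0353 1/|dy|=3.8637
    cross x-line → (1,7), t=0.6729
    cross x-line → (0,7), t=1.7082 (wall)
  → r_4 = 1.7082
beam 5: φ=45°, α=240°
  d=(-0.5000,-0.8660)  start (2,7)  tX=1.3000 tY=0.6351  stride 1/|dx|=2.0000 1/|dy|=1.1547
    cross y-line → (2,6), t=0.6351
    cross x-line → (1,6), t=1.3000
    cross y-line → (1,5), t=1.7898
    cross y-line → (1,4), t=2.9445
    cross x-line → (0,4), t=3.3000 (wall)
  → r_5 = 3.3000
beam 6: φ=90°, α=285°
  d=(0.2588,-0.9659)  start (2,7)  tX=1.3523 tY=0.5694  stride 1/|dx|=3.8637 1/|dy|=1.0353
    cross y-line → (2,6), t=0.5694
    cross x-line → (3,6), t=1.3523
    cross y-line → (3,5), t=1.6047
    cross y-line → (3,4), t=2.6400 (wall)
  → r_6 = 2.6400
beam 7: φ=135°, α=330°
  d=(0.8660,-0.5000)  start (2,7)  tX=0.4041 tY=1.1000  stride 1/|dx|=1.1547 1/|dy|=2.0000
    cross x-line → (3,7), t=0.4041
    cross y-line → (3,6), t=1.1000
    cross x-line → (4,6), t=1.5588 (wall)
  → r_7 = 1.5588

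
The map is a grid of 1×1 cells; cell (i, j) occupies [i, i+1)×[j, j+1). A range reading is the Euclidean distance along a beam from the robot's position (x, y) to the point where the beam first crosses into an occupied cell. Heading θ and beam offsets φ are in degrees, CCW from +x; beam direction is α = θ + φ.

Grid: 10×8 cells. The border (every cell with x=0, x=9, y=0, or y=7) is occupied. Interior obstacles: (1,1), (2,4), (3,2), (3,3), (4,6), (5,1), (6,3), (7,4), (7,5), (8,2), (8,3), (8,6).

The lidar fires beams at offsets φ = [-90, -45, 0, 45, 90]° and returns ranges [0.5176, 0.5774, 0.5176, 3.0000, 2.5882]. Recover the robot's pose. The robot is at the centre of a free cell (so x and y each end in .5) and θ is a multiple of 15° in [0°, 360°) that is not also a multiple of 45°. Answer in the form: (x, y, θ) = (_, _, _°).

(x, y, θ) = (5.5, 6.5, 195°)

Candidates: 36 free-cell centres × 16 headings = 576 poses. Raycast each; keep the one whose scan matches to 4 dp.
  (1.5, 4.5, 285°): beam 2 = 1.0000 ≠ 0.5774 ✗
  (5.5, 2.5, 255°): beam 1 = 1.5529 ≠ 0.5176 ✗
  (4.5, 4.5, 195°): beam 1 = 1.5529 ≠ 0.5176 ✗
  (3.5, 1.5, 330°): beam 1 = 0.5774 ≠ 0.5176 ✗
  (7.5, 3.5, 30°): beam 1 = 1.0000 ≠ 0.5176 ✗
  …
  (5.5, 6.5, 195°): r_1=0.5176, r_2=0.5774, r_3=0.5176, r_4=3.0000, r_5=2.5882 — all match ✓
Unique over the lattice → pose = (5.5, 6.5, 195°).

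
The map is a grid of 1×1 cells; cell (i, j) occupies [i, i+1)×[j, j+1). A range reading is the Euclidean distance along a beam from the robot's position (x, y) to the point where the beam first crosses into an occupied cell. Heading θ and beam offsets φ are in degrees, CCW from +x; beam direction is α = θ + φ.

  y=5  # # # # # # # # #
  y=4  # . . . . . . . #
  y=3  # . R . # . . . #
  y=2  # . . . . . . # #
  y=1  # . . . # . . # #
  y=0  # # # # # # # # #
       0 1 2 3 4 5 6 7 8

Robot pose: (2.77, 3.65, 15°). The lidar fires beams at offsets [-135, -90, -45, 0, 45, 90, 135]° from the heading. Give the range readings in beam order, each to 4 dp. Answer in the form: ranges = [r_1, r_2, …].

beam 1: φ=-135°, α=240°
  cosα=-0.5000 sinα=-0.8660 | (2,3) | tMaxX 1.5400 tMaxY 0.7506 | tΔX 2.0000 tΔY 1.1547
    t=0.7506 [y] (2,2)
    t=1.5400 [x] (1,2)
    t=1.9053 [y] (1,1)
    t=3.0600 [y] (1,0) — stop
  → r_1 = 3.0600
beam 2: φ=-90°, α=285°
  cosα=0.2588 sinα=-0.9659 | (2,3) | tMaxX 0.8887 tMaxY 0.6729 | tΔX 3.8637 tΔY 1.0353
    t=0.6729 [y] (2,2)
    t=0.8887 [x] (3,2)
    t=1.7082 [y] (3,1)
    t=2.7435 [y] (3,0) — stop
  → r_2 = 2.7435
beam 3: φ=-45°, α=330°
  cosα=0.8660 sinα=-0.5000 | (2,3) | tMaxX 0.2656 tMaxY 1.3000 | tΔX 1.1547 tΔY 2.0000
    t=0.2656 [x] (3,3)
    t=1.3000 [y] (3,2)
    t=1.4203 [x] (4,2)
    t=2.5750 [x] (5,2)
    t=3.3000 [y] (5,1)
    t=3.7297 [x] (6,1)
    t=4.8844 [x] (7,1) — stop
  → r_3 = 4.8844
beam 4: φ=0°, α=15°
  cosα=0.9659 sinα=0.2588 | (2,3) | tMaxX 0.2381 tMaxY 1.3523 | tΔX 1.0353 tΔY 3.8637
    t=0.2381 [x] (3,3)
    t=1.2734 [x] (4,3) — stop
  → r_4 = 1.2734
beam 5: φ=45°, α=60°
  cosα=0.5000 sinα=0.8660 | (2,3) | tMaxX 0.4600 tMaxY 0.4041 | tΔX 2.0000 tΔY 1.1547
    t=0.4041 [y] (2,4)
    t=0.4600 [x] (3,4)
    t=1.5588 [y] (3,5) — stop
  → r_5 = 1.5588
beam 6: φ=90°, α=105°
  cosα=-0.2588 sinα=0.9659 | (2,3) | tMaxX 2.9751 tMaxY 0.3623 | tΔX 3.8637 tΔY 1.0353
    t=0.3623 [y] (2,4)
    t=1.3976 [y] (2,5) — stop
  → r_6 = 1.3976
beam 7: φ=135°, α=150°
  cosα=-0.8660 sinα=0.5000 | (2,3) | tMaxX 0.8891 tMaxY 0.7000 | tΔX 1.1547 tΔY 2.0000
    t=0.7000 [y] (2,4)
    t=0.8891 [x] (1,4)
    t=2.0438 [x] (0,4) — stop
  → r_7 = 2.0438

ranges = [3.0600, 2.7435, 4.8844, 1.2734, 1.5588, 1.3976, 2.0438]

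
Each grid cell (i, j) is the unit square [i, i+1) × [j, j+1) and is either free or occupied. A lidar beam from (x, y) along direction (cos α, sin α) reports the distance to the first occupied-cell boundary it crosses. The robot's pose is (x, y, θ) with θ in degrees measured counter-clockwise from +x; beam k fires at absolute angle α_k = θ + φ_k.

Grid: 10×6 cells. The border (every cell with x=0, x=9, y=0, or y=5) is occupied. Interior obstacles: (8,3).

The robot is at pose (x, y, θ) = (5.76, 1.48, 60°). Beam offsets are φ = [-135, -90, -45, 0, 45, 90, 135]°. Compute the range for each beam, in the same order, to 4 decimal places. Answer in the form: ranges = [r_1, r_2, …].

ranges = [0.4969, 0.9600, 3.3543, 4.0645, 3.6442, 5.4964, 1.8546]

beam 1: φ=-135°, α=285°
  cosα=0.2588 sinα=-0.9659 | (5,1) | tMaxX 0.9273 tMaxY 0.4969 | tΔX 3.8637 tΔY 1.0353
    t=0.4969 [y] (5,0) — stop
  → r_1 = 0.4969
beam 2: φ=-90°, α=330°
  cosα=0.8660 sinα=-0.5000 | (5,1) | tMaxX 0.2771 tMaxY 0.9600 | tΔX 1.1547 tΔY 2.0000
    t=0.2771 [x] (6,1)
    t=0.9600 [y] (6,0) — stop
  → r_2 = 0.9600
beam 3: φ=-45°, α=15°
  cosα=0.9659 sinα=0.2588 | (5,1) | tMaxX 0.2485 tMaxY 2.0091 | tΔX 1.0353 tΔY 3.8637
    t=0.2485 [x] (6,1)
    t=1.2837 [x] (7,1)
    t=2.0091 [y] (7,2)
    t=2.3190 [x] (8,2)
    t=3.3543 [x] (9,2) — stop
  → r_3 = 3.3543
beam 4: φ=0°, α=60°
  cosα=0.5000 sinα=0.8660 | (5,1) | tMaxX 0.4800 tMaxY 0.6004 | tΔX 2.0000 tΔY 1.1547
    t=0.4800 [x] (6,1)
    t=0.6004 [y] (6,2)
    t=1.7551 [y] (6,3)
    t=2.4800 [x] (7,3)
    t=2.9098 [y] (7,4)
    t=4.0645 [y] (7,5) — stop
  → r_4 = 4.0645
beam 5: φ=45°, α=105°
  cosα=-0.2588 sinα=0.9659 | (5,1) | tMaxX 2.9364 tMaxY 0.5383 | tΔX 3.8637 tΔY 1.0353
    t=0.5383 [y] (5,2)
    t=1.5736 [y] (5,3)
    t=2.6089 [y] (5,4)
    t=2.9364 [x] (4,4)
    t=3.6442 [y] (4,5) — stop
  → r_5 = 3.6442
beam 6: φ=90°, α=150°
  cosα=-0.8660 sinα=0.5000 | (5,1) | tMaxX 0.8776 tMaxY 1.0400 | tΔX 1.1547 tΔY 2.0000
    t=0.8776 [x] (4,1)
    t=1.0400 [y] (4,2)
    t=2.0323 [x] (3,2)
    t=3.0400 [y] (3,3)
    t=3.1870 [x] (2,3)
    t=4.3417 [x] (1,3)
    t=5.0400 [y] (1,4)
    t=5.4964 [x] (0,4) — stop
  → r_6 = 5.4964
beam 7: φ=135°, α=195°
  cosα=-0.9659 sinα=-0.2588 | (5,1) | tMaxX 0.7868 tMaxY 1.8546 | tΔX 1.0353 tΔY 3.8637
    t=0.7868 [x] (4,1)
    t=1.8221 [x] (3,1)
    t=1.8546 [y] (3,0) — stop
  → r_7 = 1.8546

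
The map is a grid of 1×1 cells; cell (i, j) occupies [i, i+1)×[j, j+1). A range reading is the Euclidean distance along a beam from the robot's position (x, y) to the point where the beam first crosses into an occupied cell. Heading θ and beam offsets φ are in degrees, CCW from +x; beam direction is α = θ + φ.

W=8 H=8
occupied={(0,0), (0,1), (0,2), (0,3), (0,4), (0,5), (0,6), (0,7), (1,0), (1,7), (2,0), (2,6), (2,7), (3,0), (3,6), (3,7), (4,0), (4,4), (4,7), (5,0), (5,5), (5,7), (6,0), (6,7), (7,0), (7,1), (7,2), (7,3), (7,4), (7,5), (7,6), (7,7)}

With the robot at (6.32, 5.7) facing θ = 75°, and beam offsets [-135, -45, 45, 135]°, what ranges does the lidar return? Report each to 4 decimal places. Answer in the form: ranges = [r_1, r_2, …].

beam 1: φ=-135°, α=300°
  d=(0.5000,-0.8660)  start (6,5)  tX=1.3600 tY=0.8083  stride 1/|dx|=2.0000 1/|dy|=1.1547
    cross y-line → (6,4), t=0.8083
    cross x-line → (7,4), t=1.3600 (wall)
  → r_1 = 1.3600
beam 2: φ=-45°, α=30°
  d=(0.8660,0.5000)  start (6,5)  tX=0.7852 tY=0.6000  stride 1/|dx|=1.1547 1/|dy|=2.0000
    cross y-line → (6,6), t=0.6000
    cross x-line → (7,6), t=0.7852 (wall)
  → r_2 = 0.7852
beam 3: φ=45°, α=120°
  d=(-0.5000,0.8660)  start (6,5)  tX=0.6400 tY=0.3464  stride 1/|dx|=2.0000 1/|dy|=1.1547
    cross y-line → (6,6), t=0.3464
    cross x-line → (5,6), t=0.6400
    cross y-line → (5,7), t=1.5011 (wall)
  → r_3 = 1.5011
beam 4: φ=135°, α=210°
  d=(-0.8660,-0.5000)  start (6,5)  tX=0.3695 tY=1.4000  stride 1/|dx|=1.1547 1/|dy|=2.0000
    cross x-line → (5,5), t=0.3695 (wall)
  → r_4 = 0.3695

ranges = [1.3600, 0.7852, 1.5011, 0.3695]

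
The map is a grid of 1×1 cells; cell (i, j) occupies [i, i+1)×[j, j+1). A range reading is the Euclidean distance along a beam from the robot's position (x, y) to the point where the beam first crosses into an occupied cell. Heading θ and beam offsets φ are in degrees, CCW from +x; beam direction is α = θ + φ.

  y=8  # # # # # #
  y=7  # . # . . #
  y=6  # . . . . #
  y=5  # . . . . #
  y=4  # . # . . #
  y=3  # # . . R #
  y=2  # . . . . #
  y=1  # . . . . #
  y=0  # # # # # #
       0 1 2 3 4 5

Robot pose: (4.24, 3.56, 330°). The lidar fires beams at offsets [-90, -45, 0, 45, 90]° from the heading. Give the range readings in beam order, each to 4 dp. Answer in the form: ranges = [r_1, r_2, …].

ranges = [2.9560, 2.6503, 0.8776, 0.7868, 1.5200]

beam 1: φ=-90°, α=240°
  d=(-0.5000,-0.8660)  start (4,3)  tX=0.4800 tY=0.6466  stride 1/|dx|=2.0000 1/|dy|=1.1547
    cross x-line → (3,3), t=0.4800
    cross y-line → (3,2), t=0.6466
    cross y-line → (3,1), t=1.8013
    cross x-line → (2,1), t=2.4800
    cross y-line → (2,0), t=2.9560 (wall)
  → r_1 = 2.9560
beam 2: φ=-45°, α=285°
  d=(0.2588,-0.9659)  start (4,3)  tX=2.9364 tY=0.5798  stride 1/|dx|=3.8637 1/|dy|=1.0353
    cross y-line → (4,2), t=0.5798
    cross y-line → (4,1), t=1.6150
    cross y-line → (4,0), t=2.6503 (wall)
  → r_2 = 2.6503
beam 3: φ=0°, α=330°
  d=(0.8660,-0.5000)  start (4,3)  tX=0.8776 tY=1.1200  stride 1/|dx|=1.1547 1/|dy|=2.0000
    cross x-line → (5,3), t=0.8776 (wall)
  → r_3 = 0.8776
beam 4: φ=45°, α=15°
  d=(0.9659,0.2588)  start (4,3)  tX=0.7868 tY=1.7000  stride 1/|dx|=1.0353 1/|dy|=3.8637
    cross x-line → (5,3), t=0.7868 (wall)
  → r_4 = 0.7868
beam 5: φ=90°, α=60°
  d=(0.5000,0.8660)  start (4,3)  tX=1.5200 tY=0.5081  stride 1/|dx|=2.0000 1/|dy|=1.1547
    cross y-line → (4,4), t=0.5081
    cross x-line → (5,4), t=1.5200 (wall)
  → r_5 = 1.5200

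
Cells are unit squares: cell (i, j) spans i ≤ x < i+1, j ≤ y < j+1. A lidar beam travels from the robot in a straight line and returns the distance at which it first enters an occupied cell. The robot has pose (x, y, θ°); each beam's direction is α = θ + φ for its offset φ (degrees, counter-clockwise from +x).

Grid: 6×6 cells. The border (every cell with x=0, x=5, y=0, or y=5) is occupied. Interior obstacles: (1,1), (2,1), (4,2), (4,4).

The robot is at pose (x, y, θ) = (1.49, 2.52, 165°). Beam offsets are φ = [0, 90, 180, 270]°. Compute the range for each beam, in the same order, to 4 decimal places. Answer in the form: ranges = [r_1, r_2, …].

beam 1: φ=0°, α=165°
  direction (-0.9659, 0.2588); cell (1,2); t to first gridline: x 0.5073, y 1.8546 (then +1.0353 / +3.8637)
    (0,2) via x @ 0.5073  # hit
  → r_1 = 0.5073
beam 2: φ=90°, α=255°
  direction (-0.2588, -0.9659); cell (1,2); t to first gridline: x 1.8932, y 0.5383 (then +3.8637 / +1.0353)
    (1,1) via y @ 0.5383  # hit
  → r_2 = 0.5383
beam 3: φ=180°, α=345°
  direction (0.9659, -0.2588); cell (1,2); t to first gridline: x 0.5280, y 2.0091 (then +1.0353 / +3.8637)
    (2,2) via x @ 0.5280
    (3,2) via x @ 1.5633
    (3,1) via y @ 2.0091
    (4,1) via x @ 2.5985
    (5,1) via x @ 3.6338  # hit
  → r_3 = 3.6338
beam 4: φ=270°, α=75°
  direction (0.2588, 0.9659); cell (1,2); t to first gridline: x 1.9705, y 0.4969 (then +3.8637 / +1.0353)
    (1,3) via y @ 0.4969
    (1,4) via y @ 1.5322
    (2,4) via x @ 1.9705
    (2,5) via y @ 2.5675  # hit
  → r_4 = 2.5675

ranges = [0.5073, 0.5383, 3.6338, 2.5675]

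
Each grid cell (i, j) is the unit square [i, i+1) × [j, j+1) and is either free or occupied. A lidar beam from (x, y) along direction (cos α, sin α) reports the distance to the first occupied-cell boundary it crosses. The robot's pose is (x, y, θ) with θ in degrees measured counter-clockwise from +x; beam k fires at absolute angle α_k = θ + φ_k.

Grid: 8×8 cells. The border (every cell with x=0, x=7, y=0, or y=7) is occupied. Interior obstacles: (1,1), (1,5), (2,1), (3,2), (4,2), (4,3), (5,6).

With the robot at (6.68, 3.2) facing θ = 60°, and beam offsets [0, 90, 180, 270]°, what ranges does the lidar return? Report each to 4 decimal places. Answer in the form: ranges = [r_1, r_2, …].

beam 1: φ=0°, α=60°
  d=(0.5000,0.8660)  start (6,3)  tX=0.6400 tY=0.9238  stride 1/|dx|=2.0000 1/|dy|=1.1547
    cross x-line → (7,3), t=0.6400 (wall)
  → r_1 = 0.6400
beam 2: φ=90°, α=150°
  d=(-0.8660,0.5000)  start (6,3)  tX=0.7852 tY=1.6000  stride 1/|dx|=1.1547 1/|dy|=2.0000
    cross x-line → (5,3), t=0.7852
    cross y-line → (5,4), t=1.6000
    cross x-line → (4,4), t=1.9399
    cross x-line → (3,4), t=3.0946
    cross y-line → (3,5), t=3.6000
    cross x-line → (2,5), t=4.2493
    cross x-line → (1,5), t=5.4040 (wall)
  → r_2 = 5.4040
beam 3: φ=180°, α=240°
  d=(-0.5000,-0.8660)  start (6,3)  tX=1.3600 tY=0.2309  stride 1/|dx|=2.0000 1/|dy|=1.1547
    cross y-line → (6,2), t=0.2309
    cross x-line → (5,2), t=1.3600
    cross y-line → (5,1), t=1.3856
    cross y-line → (5,0), t=2.5403 (wall)
  → r_3 = 2.5403
beam 4: φ=270°, α=330°
  d=(0.8660,-0.5000)  start (6,3)  tX=0.3695 tY=0.4000  stride 1/|dx|=1.1547 1/|dy|=2.0000
    cross x-line → (7,3), t=0.3695 (wall)
  → r_4 = 0.3695

ranges = [0.6400, 5.4040, 2.5403, 0.3695]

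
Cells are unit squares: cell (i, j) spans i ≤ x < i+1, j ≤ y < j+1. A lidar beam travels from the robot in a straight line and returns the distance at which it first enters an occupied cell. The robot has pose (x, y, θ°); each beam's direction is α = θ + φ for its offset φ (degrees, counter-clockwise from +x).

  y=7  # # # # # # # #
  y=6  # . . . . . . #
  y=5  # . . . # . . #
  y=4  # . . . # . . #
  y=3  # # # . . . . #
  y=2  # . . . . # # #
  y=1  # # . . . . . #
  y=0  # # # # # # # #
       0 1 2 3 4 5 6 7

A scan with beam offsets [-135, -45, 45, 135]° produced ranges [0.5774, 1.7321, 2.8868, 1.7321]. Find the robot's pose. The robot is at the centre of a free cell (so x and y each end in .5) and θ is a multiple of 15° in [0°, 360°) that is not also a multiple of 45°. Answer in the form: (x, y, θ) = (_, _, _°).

(x, y, θ) = (3.5, 5.5, 105°)

The pose lattice has 29·16 = 464 candidates. Test each by forward raycasting.
  (6.5, 1.5, 345°): beam 1 = 1.0000 ≠ 0.5774 ✗
  (2.5, 4.5, 330°): beam 1 = 1.5529 ≠ 0.5774 ✗
  (5.5, 3.5, 300°): beam 1 = 4.6587 ≠ 0.5774 ✗
  (2.5, 2.5, 210°): beam 1 = 0.5176 ≠ 0.5774 ✗
  …
  (3.5, 5.5, 105°): r_1=0.5774, r_2=1.7321, r_3=2.8868, r_4=1.7321 — all match ✓
Only this pose fits every beam.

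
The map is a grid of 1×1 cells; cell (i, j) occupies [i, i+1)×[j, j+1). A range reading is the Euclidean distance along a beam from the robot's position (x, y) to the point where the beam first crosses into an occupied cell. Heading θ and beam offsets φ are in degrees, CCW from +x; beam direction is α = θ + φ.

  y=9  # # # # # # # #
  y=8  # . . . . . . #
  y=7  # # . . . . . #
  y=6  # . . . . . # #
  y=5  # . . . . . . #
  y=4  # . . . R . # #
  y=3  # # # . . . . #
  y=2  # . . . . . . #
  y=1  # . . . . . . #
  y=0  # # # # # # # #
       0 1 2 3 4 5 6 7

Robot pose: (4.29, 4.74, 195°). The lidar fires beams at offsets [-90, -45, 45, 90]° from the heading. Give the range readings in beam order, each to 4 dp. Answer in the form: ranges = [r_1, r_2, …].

beam 1: φ=-90°, α=105°
  d=(-0.2588,0.9659)  start (4,4)  tX=1.1205 tY=0.2692  stride 1/|dx|=3.8637 1/|dy|=1.0353
    cross y-line → (4,5), t=0.2692
    cross x-line → (3,5), t=1.1205
    cross y-line → (3,6), t=1.3044
    cross y-line → (3,7), t=2.3397
    cross y-line → (3,8), t=3.3750
    cross y-line → (3,9), t=4.4103 (wall)
  → r_1 = 4.4103
beam 2: φ=-45°, α=150°
  d=(-0.8660,0.5000)  start (4,4)  tX=0.3349 tY=0.5200  stride 1/|dx|=1.1547 1/|dy|=2.0000
    cross x-line → (3,4), t=0.3349
    cross y-line → (3,5), t=0.5200
    cross x-line → (2,5), t=1.4896
    cross y-line → (2,6), t=2.5200
    cross x-line → (1,6), t=2.6443
    cross x-line → (0,6), t=3.7990 (wall)
  → r_2 = 3.7990
beam 3: φ=45°, α=240°
  d=(-0.5000,-0.8660)  start (4,4)  tX=0.5800 tY=0.8545  stride 1/|dx|=2.0000 1/|dy|=1.1547
    cross x-line → (3,4), t=0.5800
    cross y-line → (3,3), t=0.8545
    cross y-line → (3,2), t=2.0092
    cross x-line → (2,2), t=2.5800
    cross y-line → (2,1), t=3.1639
    cross y-line → (2,0), t=4.3186 (wall)
  → r_3 = 4.3186
beam 4: φ=90°, α=285°
  d=(0.2588,-0.9659)  start (4,4)  tX=2.7432 tY=0.7661  stride 1/|dx|=3.8637 1/|dy|=1.0353
    cross y-line → (4,3), t=0.7661
    cross y-line → (4,2), t=1.8014
    cross x-line → (5,2), t=2.7432
    cross y-line → (5,1), t=2.8367
    cross y-line → (5,0), t=3.8719 (wall)
  → r_4 = 3.8719

ranges = [4.4103, 3.7990, 4.3186, 3.8719]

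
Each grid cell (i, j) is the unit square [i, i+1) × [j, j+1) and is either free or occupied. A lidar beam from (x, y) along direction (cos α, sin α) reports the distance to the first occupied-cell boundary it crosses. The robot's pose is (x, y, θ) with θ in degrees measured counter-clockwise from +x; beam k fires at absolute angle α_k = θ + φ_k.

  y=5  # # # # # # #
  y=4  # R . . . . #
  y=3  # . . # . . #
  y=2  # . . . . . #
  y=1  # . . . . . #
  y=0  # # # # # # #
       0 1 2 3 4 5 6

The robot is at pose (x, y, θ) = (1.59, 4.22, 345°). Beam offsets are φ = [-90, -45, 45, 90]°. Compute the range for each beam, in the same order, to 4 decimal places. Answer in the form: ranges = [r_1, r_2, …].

beam 1: φ=-90°, α=255°
  dir = (cos 255°, sin 255°) = (-0.2588, -0.9659); from cell (1,4)
  next x-line at t=2.2796, next y-line at t=0.2278; Δt_x=3.8637, Δt_y=1.0353
    y: enter (1,3) at t=0.2278
    y: enter (1,2) at t=1.2630
    x: enter (0,2) at t=2.2796 ← occupied
  → r_1 = 2.2796
beam 2: φ=-45°, α=300°
  dir = (cos 300°, sin 300°) = (0.5000, -0.8660); from cell (1,4)
  next x-line at t=0.8200, next y-line at t=0.2540; Δt_x=2.0000, Δt_y=1.1547
    y: enter (1,3) at t=0.2540
    x: enter (2,3) at t=0.8200
    y: enter (2,2) at t=1.4087
    y: enter (2,1) at t=2.5634
    x: enter (3,1) at t=2.8200
    y: enter (3,0) at t=3.7181 ← occupied
  → r_2 = 3.7181
beam 3: φ=45°, α=30°
  dir = (cos 30°, sin 30°) = (0.8660, 0.5000); from cell (1,4)
  next x-line at t=0.4734, next y-line at t=1.5600; Δt_x=1.1547, Δt_y=2.0000
    x: enter (2,4) at t=0.4734
    y: enter (2,5) at t=1.5600 ← occupied
  → r_3 = 1.5600
beam 4: φ=90°, α=75°
  dir = (cos 75°, sin 75°) = (0.2588, 0.9659); from cell (1,4)
  next x-line at t=1.5841, next y-line at t=0.8075; Δt_x=3.8637, Δt_y=1.0353
    y: enter (1,5) at t=0.8075 ← occupied
  → r_4 = 0.8075

ranges = [2.2796, 3.7181, 1.5600, 0.8075]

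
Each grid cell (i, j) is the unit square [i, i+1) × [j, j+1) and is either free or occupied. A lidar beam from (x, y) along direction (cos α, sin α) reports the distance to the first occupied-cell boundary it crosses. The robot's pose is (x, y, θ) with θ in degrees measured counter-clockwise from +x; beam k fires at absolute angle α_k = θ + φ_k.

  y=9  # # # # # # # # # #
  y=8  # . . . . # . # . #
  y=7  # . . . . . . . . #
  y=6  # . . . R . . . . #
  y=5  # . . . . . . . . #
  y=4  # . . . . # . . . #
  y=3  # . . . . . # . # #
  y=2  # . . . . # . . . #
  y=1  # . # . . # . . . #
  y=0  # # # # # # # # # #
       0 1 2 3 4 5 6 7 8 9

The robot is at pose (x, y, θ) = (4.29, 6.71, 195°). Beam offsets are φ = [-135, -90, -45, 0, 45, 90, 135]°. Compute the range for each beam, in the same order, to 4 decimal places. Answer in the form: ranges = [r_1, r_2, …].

beam 1: φ=-135°, α=60°
  cosα=0.5000 sinα=0.8660 | (4,6) | tMaxX 1.4200 tMaxY 0.3349 | tΔX 2.0000 tΔY 1.1547
    t=0.3349 [y] (4,7)
    t=1.4200 [x] (5,7)
    t=1.4896 [y] (5,8) — stop
  → r_1 = 1.4896
beam 2: φ=-90°, α=105°
  cosα=-0.2588 sinα=0.9659 | (4,6) | tMaxX 1.1205 tMaxY 0.3002 | tΔX 3.8637 tΔY 1.0353
    t=0.3002 [y] (4,7)
    t=1.1205 [x] (3,7)
    t=1.3355 [y] (3,8)
    t=2.3708 [y] (3,9) — stop
  → r_2 = 2.3708
beam 3: φ=-45°, α=150°
  cosα=-0.8660 sinα=0.5000 | (4,6) | tMaxX 0.3349 tMaxY 0.5800 | tΔX 1.1547 tΔY 2.0000
    t=0.3349 [x] (3,6)
    t=0.5800 [y] (3,7)
    t=1.4896 [x] (2,7)
    t=2.5800 [y] (2,8)
    t=2.6443 [x] (1,8)
    t=3.7990 [x] (0,8) — stop
  → r_3 = 3.7990
beam 4: φ=0°, α=195°
  cosα=-0.9659 sinα=-0.2588 | (4,6) | tMaxX 0.3002 tMaxY 2.7432 | tΔX 1.0353 tΔY 3.8637
    t=0.3002 [x] (3,6)
    t=1.3355 [x] (2,6)
    t=2.3708 [x] (1,6)
    t=2.7432 [y] (1,5)
    t=3.4061 [x] (0,5) — stop
  → r_4 = 3.4061
beam 5: φ=45°, α=240°
  cosα=-0.5000 sinα=-0.8660 | (4,6) | tMaxX 0.5800 tMaxY 0.8198 | tΔX 2.0000 tΔY 1.1547
    t=0.5800 [x] (3,6)
    t=0.8198 [y] (3,5)
    t=1.9745 [y] (3,4)
    t=2.5800 [x] (2,4)
    t=3.1292 [y] (2,3)
    t=4.2839 [y] (2,2)
    t=4.5800 [x] (1,2)
    t=5.4386 [y] (1,1)
    t=6.5800 [x] (0,1) — stop
  → r_5 = 6.5800
beam 6: φ=90°, α=285°
  cosα=0.2588 sinα=-0.9659 | (4,6) | tMaxX 2.7432 tMaxY 0.7350 | tΔX 3.8637 tΔY 1.0353
    t=0.7350 [y] (4,5)
    t=1.7703 [y] (4,4)
    t=2.7432 [x] (5,4) — stop
  → r_6 = 2.7432
beam 7: φ=135°, α=330°
  cosα=0.8660 sinα=-0.5000 | (4,6) | tMaxX 0.8198 tMaxY 1.4200 | tΔX 1.1547 tΔY 2.0000
    t=0.8198 [x] (5,6)
    t=1.4200 [y] (5,5)
    t=1.9745 [x] (6,5)
    t=3.1292 [x] (7,5)
    t=3.4200 [y] (7,4)
    t=4.2839 [x] (8,4)
    t=5.4200 [y] (8,3) — stop
  → r_7 = 5.4200

ranges = [1.4896, 2.3708, 3.7990, 3.4061, 6.5800, 2.7432, 5.4200]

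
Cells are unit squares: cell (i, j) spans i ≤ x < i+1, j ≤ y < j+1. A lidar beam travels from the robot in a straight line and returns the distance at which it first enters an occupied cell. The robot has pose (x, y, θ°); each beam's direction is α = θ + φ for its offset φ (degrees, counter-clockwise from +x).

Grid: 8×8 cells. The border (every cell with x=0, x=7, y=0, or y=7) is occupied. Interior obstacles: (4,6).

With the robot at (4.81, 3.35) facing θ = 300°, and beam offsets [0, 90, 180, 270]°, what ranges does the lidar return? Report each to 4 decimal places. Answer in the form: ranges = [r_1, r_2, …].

ranges = [2.7135, 2.5288, 4.2147, 4.3994]

beam 1: φ=0°, α=300°
  dir = (cos 300°, sin 300°) = (0.5000, -0.8660); from cell (4,3)
  next x-line at t=0.3800, next y-line at t=0.4041; Δt_x=2.0000, Δt_y=1.1547
    x: enter (5,3) at t=0.3800
    y: enter (5,2) at t=0.4041
    y: enter (5,1) at t=1.5588
    x: enter (6,1) at t=2.3800
    y: enter (6,0) at t=2.7135 ← occupied
  → r_1 = 2.7135
beam 2: φ=90°, α=30°
  dir = (cos 30°, sin 30°) = (0.8660, 0.5000); from cell (4,3)
  next x-line at t=0.2194, next y-line at t=1.3000; Δt_x=1.1547, Δt_y=2.0000
    x: enter (5,3) at t=0.2194
    y: enter (5,4) at t=1.3000
    x: enter (6,4) at t=1.3741
    x: enter (7,4) at t=2.5288 ← occupied
  → r_2 = 2.5288
beam 3: φ=180°, α=120°
  dir = (cos 120°, sin 120°) = (-0.5000, 0.8660); from cell (4,3)
  next x-line at t=1.6200, next y-line at t=0.7506; Δt_x=2.0000, Δt_y=1.1547
    y: enter (4,4) at t=0.7506
    x: enter (3,4) at t=1.6200
    y: enter (3,5) at t=1.9053
    y: enter (3,6) at t=3.0600
    x: enter (2,6) at t=3.6200
    y: enter (2,7) at t=4.2147 ← occupied
  → r_3 = 4.2147
beam 4: φ=270°, α=210°
  dir = (cos 210°, sin 210°) = (-0.8660, -0.5000); from cell (4,3)
  next x-line at t=0.9353, next y-line at t=0.7000; Δt_x=1.1547, Δt_y=2.0000
    y: enter (4,2) at t=0.7000
    x: enter (3,2) at t=0.9353
    x: enter (2,2) at t=2.0900
    y: enter (2,1) at t=2.7000
    x: enter (1,1) at t=3.2447
    x: enter (0,1) at t=4.3994 ← occupied
  → r_4 = 4.3994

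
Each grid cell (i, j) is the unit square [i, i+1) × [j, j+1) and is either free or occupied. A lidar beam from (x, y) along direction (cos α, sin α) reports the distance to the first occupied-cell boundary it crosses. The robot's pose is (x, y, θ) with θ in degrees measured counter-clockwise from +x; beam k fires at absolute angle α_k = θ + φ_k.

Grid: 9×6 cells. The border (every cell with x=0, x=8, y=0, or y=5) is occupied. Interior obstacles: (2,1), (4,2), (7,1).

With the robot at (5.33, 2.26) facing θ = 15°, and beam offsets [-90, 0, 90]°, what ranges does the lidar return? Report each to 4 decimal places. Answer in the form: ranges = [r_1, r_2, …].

beam 1: φ=-90°, α=285°
  direction (0.2588, -0.9659); cell (5,2); t to first gridline: x 2.5887, y 0.2692 (then +3.8637 / +1.0353)
    (5,1) via y @ 0.2692
    (5,0) via y @ 1.3044  # hit
  → r_1 = 1.3044
beam 2: φ=0°, α=15°
  direction (0.9659, 0.2588); cell (5,2); t to first gridline: x 0.6936, y 2.8591 (then +1.0353 / +3.8637)
    (6,2) via x @ 0.6936
    (7,2) via x @ 1.7289
    (8,2) via x @ 2.7642  # hit
  → r_2 = 2.7642
beam 3: φ=90°, α=105°
  direction (-0.2588, 0.9659); cell (5,2); t to first gridline: x 1.2750, y 0.7661 (then +3.8637 / +1.0353)
    (5,3) via y @ 0.7661
    (4,3) via x @ 1.2750
    (4,4) via y @ 1.8014
    (4,5) via y @ 2.8367  # hit
  → r_3 = 2.8367

ranges = [1.3044, 2.7642, 2.8367]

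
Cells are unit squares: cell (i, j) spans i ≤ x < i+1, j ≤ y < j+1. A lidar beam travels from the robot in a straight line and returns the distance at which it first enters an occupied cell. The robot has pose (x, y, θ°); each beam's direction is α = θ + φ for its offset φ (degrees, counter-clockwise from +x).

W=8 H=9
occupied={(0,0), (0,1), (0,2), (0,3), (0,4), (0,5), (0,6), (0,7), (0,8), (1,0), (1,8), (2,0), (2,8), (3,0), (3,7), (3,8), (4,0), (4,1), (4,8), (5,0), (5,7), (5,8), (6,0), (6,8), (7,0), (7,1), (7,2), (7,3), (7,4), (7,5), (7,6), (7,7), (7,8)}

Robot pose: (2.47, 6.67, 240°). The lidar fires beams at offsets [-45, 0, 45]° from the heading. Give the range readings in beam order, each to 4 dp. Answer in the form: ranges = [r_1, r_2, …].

beam 1: φ=-45°, α=195°
  d=(-0.9659,-0.2588)  start (2,6)  tX=0.4866 tY=2.5887  stride 1/|dx|=1.0353 1/|dy|=3.8637
    cross x-line → (1,6), t=0.4866
    cross x-line → (0,6), t=1.5219 (wall)
  → r_1 = 1.5219
beam 2: φ=0°, α=240°
  d=(-0.5000,-0.8660)  start (2,6)  tX=0.9400 tY=0.7736  stride 1/|dx|=2.0000 1/|dy|=1.1547
    cross y-line → (2,5), t=0.7736
    cross x-line → (1,5), t=0.9400
    cross y-line → (1,4), t=1.9283
    cross x-line → (0,4), t=2.9400 (wall)
  → r_2 = 2.9400
beam 3: φ=45°, α=285°
  d=(0.2588,-0.9659)  start (2,6)  tX=2.0478 tY=0.6936  stride 1/|dx|=3.8637 1/|dy|=1.0353
    cross y-line → (2,5), t=0.6936
    cross y-line → (2,4), t=1.7289
    cross x-line → (3,4), t=2.0478
    cross y-line → (3,3), t=2.7642
    cross y-line → (3,2), t=3.7995
    cross y-line → (3,1), t=4.8347
    cross y-line → (3,0), t=5.8700 (wall)
  → r_3 = 5.8700

ranges = [1.5219, 2.9400, 5.8700]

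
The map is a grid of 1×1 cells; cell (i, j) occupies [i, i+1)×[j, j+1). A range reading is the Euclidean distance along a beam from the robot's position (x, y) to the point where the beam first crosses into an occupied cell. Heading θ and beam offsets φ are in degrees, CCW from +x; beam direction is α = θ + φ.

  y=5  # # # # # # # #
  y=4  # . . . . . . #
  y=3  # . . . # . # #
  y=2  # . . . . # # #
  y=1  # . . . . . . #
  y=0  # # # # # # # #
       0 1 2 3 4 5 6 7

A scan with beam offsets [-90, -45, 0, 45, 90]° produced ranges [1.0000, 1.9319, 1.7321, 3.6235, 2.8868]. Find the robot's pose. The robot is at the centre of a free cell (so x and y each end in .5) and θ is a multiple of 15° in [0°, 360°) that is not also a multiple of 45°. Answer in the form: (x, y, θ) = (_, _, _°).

(x, y, θ) = (3.5, 1.5, 60°)

The pose lattice has 20·16 = 320 candidates. Test each by forward raycasting.
  (6.5, 1.5, 150°): beam 1 = 0.5774 ≠ 1.0000 ✗
  (5.5, 3.5, 285°): beam 1 = 0.5176 ≠ 1.0000 ✗
  (5.5, 3.5, 165°): beam 1 = 1.5529 ≠ 1.0000 ✗
  (1.5, 2.5, 75°): beam 1 = 5.6940 ≠ 1.0000 ✗
  …
  (3.5, 1.5, 60°): r_1=1.0000, r_2=1.9319, r_3=1.7321, r_4=3.6235, r_5=2.8868 — all match ✓
Unique over the lattice → pose = (3.5, 1.5, 60°).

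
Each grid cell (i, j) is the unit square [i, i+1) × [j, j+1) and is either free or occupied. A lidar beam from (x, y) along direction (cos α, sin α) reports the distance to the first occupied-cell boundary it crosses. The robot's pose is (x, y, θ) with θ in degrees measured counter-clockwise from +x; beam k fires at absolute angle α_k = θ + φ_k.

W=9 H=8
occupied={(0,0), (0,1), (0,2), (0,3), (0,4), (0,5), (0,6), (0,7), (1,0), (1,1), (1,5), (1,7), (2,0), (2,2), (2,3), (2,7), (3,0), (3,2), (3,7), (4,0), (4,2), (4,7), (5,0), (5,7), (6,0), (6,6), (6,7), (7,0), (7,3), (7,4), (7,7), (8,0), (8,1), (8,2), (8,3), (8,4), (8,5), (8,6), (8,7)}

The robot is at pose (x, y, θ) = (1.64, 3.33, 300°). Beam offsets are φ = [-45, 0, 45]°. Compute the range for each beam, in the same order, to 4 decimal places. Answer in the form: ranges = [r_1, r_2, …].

beam 1: φ=-45°, α=255°
  direction (-0.2588, -0.9659); cell (1,3); t to first gridline: x 2.4728, y 0.3416 (then +3.8637 / +1.0353)
    (1,2) via y @ 0.3416
    (1,1) via y @ 1.3769  # hit
  → r_1 = 1.3769
beam 2: φ=0°, α=300°
  direction (0.5000, -0.8660); cell (1,3); t to first gridline: x 0.7200, y 0.3811 (then +2.0000 / +1.1547)
    (1,2) via y @ 0.3811
    (2,2) via x @ 0.7200  # hit
  → r_2 = 0.7200
beam 3: φ=45°, α=345°
  direction (0.9659, -0.2588); cell (1,3); t to first gridline: x 0.3727, y 1.2750 (then +1.0353 / +3.8637)
    (2,3) via x @ 0.3727  # hit
  → r_3 = 0.3727

ranges = [1.3769, 0.7200, 0.3727]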